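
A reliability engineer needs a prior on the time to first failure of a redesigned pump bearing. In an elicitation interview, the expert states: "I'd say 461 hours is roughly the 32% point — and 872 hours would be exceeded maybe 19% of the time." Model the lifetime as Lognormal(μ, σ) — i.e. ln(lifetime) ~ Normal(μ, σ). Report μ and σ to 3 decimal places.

If T ~ Lognormal(μ,σ) then ln T ~ Normal(μ,σ), so the p-quantile of ln T is μ + z_p·σ.
ln(461) = 6.133 and ln(872) = 6.771; z_{0.32} = -0.4677, z_{0.81} = 0.8779.
σ = (6.771 − 6.133)/(0.8779 − (-0.4677)) = 0.474.
μ = 6.133 − (-0.4677)·0.474 = 6.355.

μ ≈ 6.355, σ ≈ 0.474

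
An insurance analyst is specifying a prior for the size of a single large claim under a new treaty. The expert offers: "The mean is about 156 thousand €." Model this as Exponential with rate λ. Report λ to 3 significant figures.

Exponential mean = 1/λ, so λ = 1/156.0 = 0.00641.

λ ≈ 0.00641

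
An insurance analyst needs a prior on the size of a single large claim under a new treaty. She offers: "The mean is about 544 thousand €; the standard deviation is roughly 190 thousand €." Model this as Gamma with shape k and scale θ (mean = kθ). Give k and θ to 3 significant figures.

k ≈ 8.2, θ ≈ 66.4

For Gamma(k, scale θ): mean = kθ, variance = kθ², so CV = 1/√k.
CV = SD/mean = 190/544 = 0.3493, hence k = 1/CV² = 8.2.
Then θ = mean/k = 544/8.2 = 66.4.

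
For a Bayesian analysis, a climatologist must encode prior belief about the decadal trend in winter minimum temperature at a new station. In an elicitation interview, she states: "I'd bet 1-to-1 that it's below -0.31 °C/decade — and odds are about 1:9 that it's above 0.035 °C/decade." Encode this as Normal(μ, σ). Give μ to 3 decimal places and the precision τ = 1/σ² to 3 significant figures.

μ = -0.310, τ = 13.8

For Normal(μ,σ), the p-quantile is μ + z_p·σ. Here z_{0.5} = 0, z_{0.9} = 1.282.
So -0.31 = μ + 0σ and 0.035 = μ + 1.282σ.
Subtracting: σ = (0.035 − -0.31)/(1.282 − (0)) = 0.269.
Then μ = -0.31 − (0)·0.269 = -0.310.
Precision τ = 1/σ² = 1/0.2692² = 13.8.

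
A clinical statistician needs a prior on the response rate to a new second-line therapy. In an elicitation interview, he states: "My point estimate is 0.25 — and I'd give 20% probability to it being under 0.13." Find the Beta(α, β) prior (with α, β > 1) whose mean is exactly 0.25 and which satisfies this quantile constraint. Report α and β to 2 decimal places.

α ≈ 2.38, β ≈ 7.13

With mean 0.25 fixed, write α = 0.25s, β = 0.75s where s = α+β.
Need P(θ < 0.13) = 0.2 under Beta(0.25s, 0.75s). Normal approximation: (q−m)/√(m(1−m)/s) ≈ z_{0.2} = -0.842, so s ≈ 0.25·0.75·(-0.842)²/(0.13−0.25)² = 9.2.
At s = 9.2: P(θ<0.13) ≈ 0.205. Adjusting to match 0.2 gives s ≈ 9.51.
So α = 0.25·9.51 ≈ 2.38, β = 0.75·9.51 ≈ 7.13.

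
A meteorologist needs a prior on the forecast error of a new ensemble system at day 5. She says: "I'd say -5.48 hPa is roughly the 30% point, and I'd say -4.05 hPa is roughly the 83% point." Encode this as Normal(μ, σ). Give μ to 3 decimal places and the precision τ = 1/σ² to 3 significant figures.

μ = -4.973, τ = 1.07

For Normal(μ,σ), the p-quantile is μ + z_p·σ. Here z_{0.3} = -0.5244, z_{0.83} = 0.9542.
So -5.48 = μ − 0.5244σ and -4.05 = μ + 0.9542σ.
Subtracting: σ = (-4.05 − -5.48)/(0.9542 − (-0.5244)) = 0.967.
Then μ = -5.48 − (-0.5244)·0.967 = -4.973.
Precision τ = 1/σ² = 1/0.9672² = 1.07.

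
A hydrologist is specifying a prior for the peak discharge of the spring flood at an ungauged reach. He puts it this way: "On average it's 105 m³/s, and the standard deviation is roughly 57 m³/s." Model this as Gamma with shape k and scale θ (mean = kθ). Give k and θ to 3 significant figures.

k ≈ 3.39, θ ≈ 30.9

For Gamma(k, scale θ): mean = kθ, variance = kθ², so CV = 1/√k.
CV = SD/mean = 57/105 = 0.5429, hence k = 1/CV² = 3.39.
Then θ = mean/k = 105/3.39 = 30.9.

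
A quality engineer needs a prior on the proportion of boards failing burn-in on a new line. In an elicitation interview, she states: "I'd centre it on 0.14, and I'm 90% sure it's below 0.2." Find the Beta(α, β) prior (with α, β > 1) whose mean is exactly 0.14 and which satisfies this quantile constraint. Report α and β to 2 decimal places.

With mean 0.14 fixed, write α = 0.14s, β = 0.86s where s = α+β.
Need P(θ < 0.2) = 0.9 under Beta(0.14s, 0.86s). Normal approximation: (q−m)/√(m(1−m)/s) ≈ z_{0.9} = 1.28, so s ≈ 0.14·0.86·(1.28)²/(0.2−0.14)² = 54.9.
At s = 54.9: P(θ<0.2) ≈ 0.894. Adjusting to match 0.9 gives s ≈ 58.56.
So α = 0.14·58.56 ≈ 8.20, β = 0.86·58.56 ≈ 50.37.

α ≈ 8.20, β ≈ 50.37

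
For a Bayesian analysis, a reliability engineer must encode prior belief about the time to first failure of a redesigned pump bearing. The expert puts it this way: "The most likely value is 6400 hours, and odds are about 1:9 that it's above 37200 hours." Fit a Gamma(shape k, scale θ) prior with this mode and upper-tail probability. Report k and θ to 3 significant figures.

Gamma(k,θ) with k>1 has mode (k−1)θ, so θ = 6400/(k−1).
Need P(X < 37200) = 0.9 with θ tied to k this way. Start at k = 2, θ = 6400: P(X<37200) ≈ 0.980.
Too high — lower k to spread out. Iterating converges to k ≈ 1.55.
Then θ = 6400/(1.55−1) ≈ 11600.

k ≈ 1.55, θ ≈ 11600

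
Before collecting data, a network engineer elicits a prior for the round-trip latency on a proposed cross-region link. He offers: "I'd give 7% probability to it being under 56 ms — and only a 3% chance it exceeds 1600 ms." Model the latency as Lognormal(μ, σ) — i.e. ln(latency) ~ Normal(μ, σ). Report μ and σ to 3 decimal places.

If T ~ Lognormal(μ,σ) then ln T ~ Normal(μ,σ), so the p-quantile of ln T is μ + z_p·σ.
ln(56) = 4.025 and ln(1600) = 7.378; z_{0.07} = -1.476, z_{0.97} = 1.881.
σ = (7.378 − 4.025)/(1.881 − (-1.476)) = 0.999.
μ = 4.025 − (-1.476)·0.999 = 5.499.

μ ≈ 5.499, σ ≈ 0.999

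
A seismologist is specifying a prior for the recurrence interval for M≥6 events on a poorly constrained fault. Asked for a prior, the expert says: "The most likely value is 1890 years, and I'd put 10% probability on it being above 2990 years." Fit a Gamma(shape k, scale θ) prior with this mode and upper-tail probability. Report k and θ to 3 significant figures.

Gamma(k,θ) with k>1 has mode (k−1)θ, so θ = 1890/(k−1).
Need P(X < 2990) = 0.9 with θ tied to k this way. Start at k = 2, θ = 1890: P(X<2990) ≈ 0.469.
Too low — raise k to concentrate. Iterating converges to k ≈ 9.91.
Then θ = 1890/(9.91−1) ≈ 212.

k ≈ 9.91, θ ≈ 212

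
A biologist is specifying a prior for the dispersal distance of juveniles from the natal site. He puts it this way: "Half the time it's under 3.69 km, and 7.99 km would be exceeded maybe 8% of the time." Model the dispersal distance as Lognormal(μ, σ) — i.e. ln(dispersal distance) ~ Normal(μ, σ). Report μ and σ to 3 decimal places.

μ ≈ 1.306, σ ≈ 0.550

If T ~ Lognormal(μ,σ) then ln T ~ Normal(μ,σ), so the p-quantile of ln T is μ + z_p·σ.
ln(3.69) = 1.306 and ln(7.99) = 2.078; z_{0.5} = 0, z_{0.92} = 1.405.
σ = (2.078 − 1.306)/(1.405 − (0)) = 0.550.
μ = 1.306 − (0)·0.550 = 1.306.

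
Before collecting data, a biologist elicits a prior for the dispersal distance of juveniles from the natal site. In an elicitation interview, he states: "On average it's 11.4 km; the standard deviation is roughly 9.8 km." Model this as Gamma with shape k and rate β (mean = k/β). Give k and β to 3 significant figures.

For Gamma(k, rate β): mean = k/β, variance = k/β², so CV = 1/√k.
CV = SD/mean = 9.8/11.4 = 0.8596, hence k = 1/CV² = 1.35.
Then β = k/mean = 1.35/11.4 = 0.119.

k ≈ 1.35, β ≈ 0.119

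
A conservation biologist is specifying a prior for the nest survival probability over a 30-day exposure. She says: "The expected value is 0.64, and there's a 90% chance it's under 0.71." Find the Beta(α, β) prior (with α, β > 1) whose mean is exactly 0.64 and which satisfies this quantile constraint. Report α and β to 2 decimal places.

α ≈ 48.02, β ≈ 27.01

With mean 0.64 fixed, write α = 0.64s, β = 0.36s where s = α+β.
Need P(θ < 0.71) = 0.9 under Beta(0.64s, 0.36s). Normal approximation: (q−m)/√(m(1−m)/s) ≈ z_{0.9} = 1.28, so s ≈ 0.64·0.36·(1.28)²/(0.71−0.64)² = 77.2.
At s = 77.2: P(θ<0.71) ≈ 0.903. Adjusting to match 0.9 gives s ≈ 75.03.
So α = 0.64·75.03 ≈ 48.02, β = 0.36·75.03 ≈ 27.01.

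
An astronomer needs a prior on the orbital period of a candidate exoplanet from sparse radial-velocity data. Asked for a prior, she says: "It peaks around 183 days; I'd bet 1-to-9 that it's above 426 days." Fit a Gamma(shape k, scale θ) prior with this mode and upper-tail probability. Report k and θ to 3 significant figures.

Gamma(k,θ) with k>1 has mode (k−1)θ, so θ = 183/(k−1).
Need P(X < 426) = 0.9 with θ tied to k this way. Start at k = 2, θ = 183: P(X<426) ≈ 0.676.
Too low — raise k to concentrate. Iterating converges to k ≈ 3.69.
Then θ = 183/(3.69−1) ≈ 67.9.

k ≈ 3.69, θ ≈ 67.9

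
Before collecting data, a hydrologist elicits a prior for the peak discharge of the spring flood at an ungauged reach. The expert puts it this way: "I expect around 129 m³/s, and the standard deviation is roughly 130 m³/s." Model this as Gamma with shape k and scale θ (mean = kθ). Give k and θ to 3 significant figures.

For Gamma(k, scale θ): mean = kθ, variance = kθ², so CV = 1/√k.
CV = SD/mean = 130/129 = 1.008, hence k = 1/CV² = 0.985.
Then θ = mean/k = 129/0.985 = 131.

k ≈ 0.985, θ ≈ 131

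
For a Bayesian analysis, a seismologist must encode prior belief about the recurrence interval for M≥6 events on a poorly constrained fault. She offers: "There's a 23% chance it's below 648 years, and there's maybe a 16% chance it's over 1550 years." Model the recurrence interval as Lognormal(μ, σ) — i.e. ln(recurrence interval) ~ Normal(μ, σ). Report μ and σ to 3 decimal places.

μ ≈ 6.846, σ ≈ 0.503

If T ~ Lognormal(μ,σ) then ln T ~ Normal(μ,σ), so the p-quantile of ln T is μ + z_p·σ.
ln(648) = 6.474 and ln(1550) = 7.346; z_{0.23} = -0.7388, z_{0.84} = 0.9945.
σ = (7.346 − 6.474)/(0.9945 − (-0.7388)) = 0.503.
μ = 6.474 − (-0.7388)·0.503 = 6.846.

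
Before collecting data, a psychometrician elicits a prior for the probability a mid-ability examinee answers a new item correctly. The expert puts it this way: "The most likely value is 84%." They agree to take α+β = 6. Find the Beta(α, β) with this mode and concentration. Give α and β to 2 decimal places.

α = 4.36, β = 1.64

For α,β > 1 the Beta mode is (α−1)/(α+β−2). With α+β = 6, the mode is (α−1)/4.
Set (α−1)/4 = 0.84 → α = 1 + 0.84·4 = 4.36.
β = 6 − α = 1.64.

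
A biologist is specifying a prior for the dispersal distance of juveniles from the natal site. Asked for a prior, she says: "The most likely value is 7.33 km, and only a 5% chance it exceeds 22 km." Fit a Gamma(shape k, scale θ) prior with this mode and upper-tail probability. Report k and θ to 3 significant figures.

Gamma(k,θ) with k>1 has mode (k−1)θ, so θ = 7.33/(k−1).
Need P(X < 22) = 0.95 with θ tied to k this way. Start at k = 2, θ = 7.33: P(X<22) ≈ 0.801.
Too low — raise k to concentrate. Iterating converges to k ≈ 3.19.
Then θ = 7.33/(3.19−1) ≈ 3.34.

k ≈ 3.19, θ ≈ 3.34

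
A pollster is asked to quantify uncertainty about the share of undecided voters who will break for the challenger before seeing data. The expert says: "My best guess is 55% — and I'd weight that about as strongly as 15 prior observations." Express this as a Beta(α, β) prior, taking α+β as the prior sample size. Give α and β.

Under the effective-sample-size interpretation, Beta(α, β) has prior mean α/(α+β) and prior sample size α+β.
So α+β = 15 and α/(α+β) = 0.55, giving α = 0.55·15 = 8.25 and β = 15 − 8.25 = 6.75.

α = 8.25, β = 6.75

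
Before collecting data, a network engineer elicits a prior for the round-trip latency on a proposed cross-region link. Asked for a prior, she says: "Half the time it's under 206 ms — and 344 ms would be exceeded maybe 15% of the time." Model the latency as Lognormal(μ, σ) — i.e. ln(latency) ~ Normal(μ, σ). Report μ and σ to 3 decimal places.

If T ~ Lognormal(μ,σ) then ln T ~ Normal(μ,σ), so the p-quantile of ln T is μ + z_p·σ.
ln(206) = 5.328 and ln(344) = 5.841; z_{0.5} = 0, z_{0.85} = 1.036.
σ = (5.841 − 5.328)/(1.036 − (0)) = 0.495.
μ = 5.328 − (0)·0.495 = 5.328.

μ ≈ 5.328, σ ≈ 0.495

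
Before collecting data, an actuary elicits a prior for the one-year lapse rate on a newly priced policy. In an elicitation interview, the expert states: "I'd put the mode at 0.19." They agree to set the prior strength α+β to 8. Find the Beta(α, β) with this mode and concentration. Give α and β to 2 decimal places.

For α,β > 1 the Beta mode is (α−1)/(α+β−2). With α+β = 8, the mode is (α−1)/6.
Set (α−1)/6 = 0.19 → α = 1 + 0.19·6 = 2.14.
β = 8 − α = 5.86.

α = 2.14, β = 5.86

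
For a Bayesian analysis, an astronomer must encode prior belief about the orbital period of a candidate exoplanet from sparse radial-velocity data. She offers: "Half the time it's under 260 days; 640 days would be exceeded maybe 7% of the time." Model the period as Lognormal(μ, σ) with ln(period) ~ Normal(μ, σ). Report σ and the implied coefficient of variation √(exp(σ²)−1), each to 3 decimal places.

If T ~ Lognormal(μ,σ) then ln T ~ Normal(μ,σ), so the p-quantile of ln T is μ + z_p·σ.
ln(260) = 5.561 and ln(640) = 6.461; z_{0.5} = 0, z_{0.93} = 1.476.
σ = (6.461 − 5.561)/(1.476 − (0)) = 0.610.
μ = 5.561 − (0)·0.610 = 5.561.
CV = √(exp(σ²)−1) = √(exp(0.3726)−1) = 0.672.

σ ≈ 0.610, CV ≈ 0.672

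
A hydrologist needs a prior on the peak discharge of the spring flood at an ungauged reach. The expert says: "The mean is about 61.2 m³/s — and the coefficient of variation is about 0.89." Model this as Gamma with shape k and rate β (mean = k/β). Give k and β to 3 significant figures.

k ≈ 1.26, β ≈ 0.0206

For Gamma(k, rate β): mean = k/β, variance = k/β², so CV = 1/√k.
CV = 0.89, hence k = 1/CV² = 1.26.
Then β = k/mean = 1.26/61.2 = 0.0206.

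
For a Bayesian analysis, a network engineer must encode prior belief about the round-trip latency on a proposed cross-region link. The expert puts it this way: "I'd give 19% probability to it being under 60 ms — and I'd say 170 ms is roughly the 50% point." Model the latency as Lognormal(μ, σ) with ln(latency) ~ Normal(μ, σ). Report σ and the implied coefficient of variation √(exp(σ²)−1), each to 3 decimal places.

σ ≈ 1.186, CV ≈ 1.756

If T ~ Lognormal(μ,σ) then ln T ~ Normal(μ,σ), so the p-quantile of ln T is μ + z_p·σ.
ln(60) = 4.094 and ln(170) = 5.136; z_{0.19} = -0.8779, z_{0.5} = 0.
σ = (5.136 − 4.094)/(0 − (-0.8779)) = 1.186.
μ = 4.094 − (-0.8779)·1.186 = 5.136.
CV = √(exp(σ²)−1) = √(exp(1.4073)−1) = 1.756.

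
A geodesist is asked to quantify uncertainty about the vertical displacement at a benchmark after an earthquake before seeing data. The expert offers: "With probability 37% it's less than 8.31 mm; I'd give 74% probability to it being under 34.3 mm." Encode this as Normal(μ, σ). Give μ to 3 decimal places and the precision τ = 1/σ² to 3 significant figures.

The p-quantile of Normal(μ,σ) is μ + z_p·σ, with z_{0.37} = -0.3319 and z_{0.74} = 0.6433.
Eliminate σ: μ = (z₂·x₁ − z₁·x₂)/(z₂ − z₁) = (0.6433·8.31 − (-0.3319)·34.3)/0.9752 = 17.154.
Then σ = (x₂ − x₁)/(z₂ − z₁) = (34.3 − 8.31)/0.9752 = 26.651.
Precision τ = 1/σ² = 1/26.65² = 0.00141.

μ = 17.154, τ = 0.00141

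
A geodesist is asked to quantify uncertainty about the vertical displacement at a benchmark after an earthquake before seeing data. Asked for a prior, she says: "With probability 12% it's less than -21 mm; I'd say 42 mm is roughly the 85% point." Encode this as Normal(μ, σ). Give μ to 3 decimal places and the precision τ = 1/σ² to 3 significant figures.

The p-quantile of Normal(μ,σ) is μ + z_p·σ, with z_{0.12} = -1.175 and z_{0.85} = 1.036.
Eliminate σ: μ = (z₂·x₁ − z₁·x₂)/(z₂ − z₁) = (1.036·-21 − (-1.175)·42)/2.211 = 12.474.
Then σ = (x₂ − x₁)/(z₂ − z₁) = (42 − -21)/2.211 = 28.488.
Precision τ = 1/σ² = 1/28.49² = 0.00123.

μ = 12.474, τ = 0.00123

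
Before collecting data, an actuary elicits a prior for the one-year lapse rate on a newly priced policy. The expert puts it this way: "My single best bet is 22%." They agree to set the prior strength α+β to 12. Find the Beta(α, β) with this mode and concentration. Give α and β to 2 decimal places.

α = 3.20, β = 8.80

For α,β > 1 the Beta mode is (α−1)/(α+β−2). With α+β = 12, the mode is (α−1)/10.
Set (α−1)/10 = 0.22 → α = 1 + 0.22·10 = 3.20.
β = 12 − α = 8.80.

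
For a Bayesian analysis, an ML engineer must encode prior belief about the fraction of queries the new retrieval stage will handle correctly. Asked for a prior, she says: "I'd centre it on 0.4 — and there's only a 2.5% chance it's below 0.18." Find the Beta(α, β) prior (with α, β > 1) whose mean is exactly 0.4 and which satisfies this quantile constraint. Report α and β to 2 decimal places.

With mean 0.4 fixed, write α = 0.4s, β = 0.6s where s = α+β.
Need P(θ < 0.18) = 0.025 under Beta(0.4s, 0.6s). Normal approximation: (q−m)/√(m(1−m)/s) ≈ z_{0.025} = -1.96, so s ≈ 0.4·0.6·(-1.96)²/(0.18−0.4)² = 19.0.
At s = 19.0: P(θ<0.18) ≈ 0.015. Adjusting to match 0.025 gives s ≈ 15.56.
So α = 0.4·15.56 ≈ 6.22, β = 0.6·15.56 ≈ 9.33.

α ≈ 6.22, β ≈ 9.33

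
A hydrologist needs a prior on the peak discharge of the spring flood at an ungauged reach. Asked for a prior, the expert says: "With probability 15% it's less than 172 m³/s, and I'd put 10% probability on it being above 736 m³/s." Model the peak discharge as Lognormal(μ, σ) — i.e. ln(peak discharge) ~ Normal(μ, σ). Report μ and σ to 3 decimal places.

If T ~ Lognormal(μ,σ) then ln T ~ Normal(μ,σ), so the p-quantile of ln T is μ + z_p·σ.
ln(172) = 5.147 and ln(736) = 6.601; z_{0.15} = -1.036, z_{0.9} = 1.282.
σ = (6.601 − 5.147)/(1.282 − (-1.036)) = 0.627.
μ = 5.147 − (-1.036)·0.627 = 5.797.

μ ≈ 5.797, σ ≈ 0.627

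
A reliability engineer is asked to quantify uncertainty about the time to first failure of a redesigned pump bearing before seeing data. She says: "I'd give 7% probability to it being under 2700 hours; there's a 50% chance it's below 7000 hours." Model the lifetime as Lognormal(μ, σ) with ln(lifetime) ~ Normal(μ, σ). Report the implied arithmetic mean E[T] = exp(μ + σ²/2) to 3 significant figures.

If T ~ Lognormal(μ,σ) then ln T ~ Normal(μ,σ), so the p-quantile of ln T is μ + z_p·σ.
ln(2700) = 7.901 and ln(7000) = 8.854; z_{0.07} = -1.476, z_{0.5} = 0.
σ = (8.854 − 7.901)/(0 − (-1.476)) = 0.646.
μ = 7.901 − (-1.476)·0.646 = 8.854.
E[T] = exp(μ + σ²/2) = exp(8.854 + 0.2084) = 8620 hours.

E[T] ≈ 8620 hours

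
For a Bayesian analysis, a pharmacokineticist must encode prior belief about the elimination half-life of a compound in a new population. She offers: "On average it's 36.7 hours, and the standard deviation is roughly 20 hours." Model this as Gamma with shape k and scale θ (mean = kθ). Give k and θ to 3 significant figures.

k ≈ 3.37, θ ≈ 10.9

For Gamma(k, scale θ): mean = kθ, variance = kθ², so CV = 1/√k.
CV = SD/mean = 20/36.7 = 0.545, hence k = 1/CV² = 3.37.
Then θ = mean/k = 36.7/3.37 = 10.9.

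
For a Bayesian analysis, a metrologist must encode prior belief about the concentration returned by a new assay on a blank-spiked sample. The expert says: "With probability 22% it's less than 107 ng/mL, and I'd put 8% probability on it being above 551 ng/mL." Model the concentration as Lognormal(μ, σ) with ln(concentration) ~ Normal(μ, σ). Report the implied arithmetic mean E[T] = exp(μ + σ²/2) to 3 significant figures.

If T ~ Lognormal(μ,σ) then ln T ~ Normal(μ,σ), so the p-quantile of ln T is μ + z_p·σ.
ln(107) = 4.673 and ln(551) = 6.312; z_{0.22} = -0.7722, z_{0.92} = 1.405.
σ = (6.312 − 4.673)/(1.405 − (-0.7722)) = 0.753.
μ = 4.673 − (-0.7722)·0.753 = 5.254.
E[T] = exp(μ + σ²/2) = exp(5.254 + 0.2833) = 254 ng/mL.

E[T] ≈ 254 ng/mL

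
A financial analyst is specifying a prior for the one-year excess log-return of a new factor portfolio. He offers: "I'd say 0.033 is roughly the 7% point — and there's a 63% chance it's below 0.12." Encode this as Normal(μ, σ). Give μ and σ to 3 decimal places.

The p-quantile of Normal(μ,σ) is μ + z_p·σ, with z_{0.07} = -1.476 and z_{0.63} = 0.3319.
Eliminate σ: μ = (z₂·x₁ − z₁·x₂)/(z₂ − z₁) = (0.3319·0.033 − (-1.476)·0.12)/1.808 = 0.104.
Then σ = (x₂ − x₁)/(z₂ − z₁) = (0.12 − 0.033)/1.808 = 0.048.

μ = 0.104, σ = 0.048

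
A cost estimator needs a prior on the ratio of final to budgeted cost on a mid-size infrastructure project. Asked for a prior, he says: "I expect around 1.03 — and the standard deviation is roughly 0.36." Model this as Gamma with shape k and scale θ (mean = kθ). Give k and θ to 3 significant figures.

k ≈ 8.19, θ ≈ 0.126

For Gamma(k, scale θ): mean = kθ, variance = kθ², so CV = 1/√k.
CV = SD/mean = 0.36/1.03 = 0.3495, hence k = 1/CV² = 8.19.
Then θ = mean/k = 1.03/8.19 = 0.126.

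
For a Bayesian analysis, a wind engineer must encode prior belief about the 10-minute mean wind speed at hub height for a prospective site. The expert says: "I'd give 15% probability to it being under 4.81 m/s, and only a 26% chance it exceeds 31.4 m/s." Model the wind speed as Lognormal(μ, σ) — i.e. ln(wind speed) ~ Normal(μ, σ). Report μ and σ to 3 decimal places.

μ ≈ 2.728, σ ≈ 1.117

If T ~ Lognormal(μ,σ) then ln T ~ Normal(μ,σ), so the p-quantile of ln T is μ + z_p·σ.
ln(4.81) = 1.571 and ln(31.4) = 3.447; z_{0.15} = -1.036, z_{0.74} = 0.6433.
σ = (3.447 − 1.571)/(0.6433 − (-1.036)) = 1.117.
μ = 1.571 − (-1.036)·1.117 = 2.728.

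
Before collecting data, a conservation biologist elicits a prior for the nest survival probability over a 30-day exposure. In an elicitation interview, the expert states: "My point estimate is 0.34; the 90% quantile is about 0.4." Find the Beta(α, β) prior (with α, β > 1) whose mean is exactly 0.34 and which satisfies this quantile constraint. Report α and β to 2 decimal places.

α ≈ 35.44, β ≈ 68.79

With mean 0.34 fixed, write α = 0.34s, β = 0.66s where s = α+β.
Need P(θ < 0.4) = 0.9 under Beta(0.34s, 0.66s). Normal approximation: (q−m)/√(m(1−m)/s) ≈ z_{0.9} = 1.28, so s ≈ 0.34·0.66·(1.28)²/(0.4−0.34)² = 102.4.
At s = 102.4: P(θ<0.4) ≈ 0.898. Adjusting to match 0.9 gives s ≈ 104.23.
So α = 0.34·104.23 ≈ 35.44, β = 0.66·104.23 ≈ 68.79.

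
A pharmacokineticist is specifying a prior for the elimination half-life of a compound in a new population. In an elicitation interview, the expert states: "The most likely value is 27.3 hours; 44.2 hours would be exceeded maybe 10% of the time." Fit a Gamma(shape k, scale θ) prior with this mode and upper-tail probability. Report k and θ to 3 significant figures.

k ≈ 9.11, θ ≈ 3.37

Gamma(k,θ) with k>1 has mode (k−1)θ, so θ = 27.3/(k−1).
Need P(X < 44.2) = 0.9 with θ tied to k this way. Start at k = 2, θ = 27.3: P(X<44.2) ≈ 0.481.
Too low — raise k to concentrate. Iterating converges to k ≈ 9.11.
Then θ = 27.3/(9.11−1) ≈ 3.37.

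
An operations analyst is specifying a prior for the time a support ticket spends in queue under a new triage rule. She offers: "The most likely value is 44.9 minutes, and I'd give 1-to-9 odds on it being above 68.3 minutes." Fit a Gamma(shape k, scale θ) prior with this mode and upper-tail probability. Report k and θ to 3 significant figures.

k ≈ 11.6, θ ≈ 4.24

Gamma(k,θ) with k>1 has mode (k−1)θ, so θ = 44.9/(k−1).
Need P(X < 68.3) = 0.9 with θ tied to k this way. Start at k = 2, θ = 44.9: P(X<68.3) ≈ 0.449.
Too low — raise k to concentrate. Iterating converges to k ≈ 11.6.
Then θ = 44.9/(11.6−1) ≈ 4.24.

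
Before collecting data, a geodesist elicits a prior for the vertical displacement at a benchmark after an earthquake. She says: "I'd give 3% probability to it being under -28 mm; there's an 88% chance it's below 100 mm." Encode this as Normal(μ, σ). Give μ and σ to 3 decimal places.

For Normal(μ,σ), the p-quantile is μ + z_p·σ. Here z_{0.03} = -1.881, z_{0.88} = 1.175.
So -28 = μ − 1.881σ and 100 = μ + 1.175σ.
Subtracting: σ = (100 − -28)/(1.175 − (-1.881)) = 41.888.
Then μ = -28 − (-1.881)·41.888 = 50.782.

μ = 50.782, σ = 41.888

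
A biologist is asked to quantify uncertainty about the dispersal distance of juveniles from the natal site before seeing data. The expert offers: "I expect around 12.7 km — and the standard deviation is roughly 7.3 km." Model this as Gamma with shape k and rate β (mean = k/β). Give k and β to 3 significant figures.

For Gamma(k, rate β): mean = k/β, variance = k/β², so CV = 1/√k.
CV = SD/mean = 7.3/12.7 = 0.5748, hence k = 1/CV² = 3.03.
Then β = k/mean = 3.03/12.7 = 0.238.

k ≈ 3.03, β ≈ 0.238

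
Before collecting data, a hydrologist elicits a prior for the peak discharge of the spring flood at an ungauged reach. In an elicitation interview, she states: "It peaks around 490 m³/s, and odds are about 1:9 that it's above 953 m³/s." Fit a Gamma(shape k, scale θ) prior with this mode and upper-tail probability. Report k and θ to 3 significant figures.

Gamma(k,θ) with k>1 has mode (k−1)θ, so θ = 490/(k−1).
Need P(X < 953) = 0.9 with θ tied to k this way. Start at k = 2, θ = 490: P(X<953) ≈ 0.579.
Too low — raise k to concentrate. Iterating converges to k ≈ 5.33.
Then θ = 490/(5.33−1) ≈ 113.

k ≈ 5.33, θ ≈ 113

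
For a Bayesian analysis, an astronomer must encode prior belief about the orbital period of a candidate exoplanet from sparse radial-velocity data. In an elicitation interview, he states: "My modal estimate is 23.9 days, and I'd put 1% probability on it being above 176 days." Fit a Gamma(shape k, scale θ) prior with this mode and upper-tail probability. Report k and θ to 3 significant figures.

Gamma(k,θ) with k>1 has mode (k−1)θ, so θ = 23.9/(k−1).
Need P(X < 176) = 0.99 with θ tied to k this way. Start at k = 2, θ = 23.9: P(X<176) ≈ 0.995.
Too high — lower k to spread out. Iterating converges to k ≈ 1.87.
Then θ = 23.9/(1.87−1) ≈ 27.5.

k ≈ 1.87, θ ≈ 27.5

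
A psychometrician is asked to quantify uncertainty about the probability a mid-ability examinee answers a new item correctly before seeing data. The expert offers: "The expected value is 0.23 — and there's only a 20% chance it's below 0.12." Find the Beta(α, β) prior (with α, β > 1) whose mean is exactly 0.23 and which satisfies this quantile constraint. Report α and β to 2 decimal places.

With mean 0.23 fixed, write α = 0.23s, β = 0.77s where s = α+β.
Need P(θ < 0.12) = 0.2 under Beta(0.23s, 0.77s). Normal approximation: (q−m)/√(m(1−m)/s) ≈ z_{0.2} = -0.842, so s ≈ 0.23·0.77·(-0.842)²/(0.12−0.23)² = 10.4.
At s = 10.4: P(θ<0.12) ≈ 0.205. Adjusting to match 0.2 gives s ≈ 10.68.
So α = 0.23·10.68 ≈ 2.46, β = 0.77·10.68 ≈ 8.22.

α ≈ 2.46, β ≈ 8.22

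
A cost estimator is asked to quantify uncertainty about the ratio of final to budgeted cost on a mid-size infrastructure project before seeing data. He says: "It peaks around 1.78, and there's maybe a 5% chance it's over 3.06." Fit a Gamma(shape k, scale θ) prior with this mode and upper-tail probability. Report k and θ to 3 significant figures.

k ≈ 10.5, θ ≈ 0.187

Gamma(k,θ) with k>1 has mode (k−1)θ, so θ = 1.78/(k−1).
Need P(X < 3.06) = 0.95 with θ tied to k this way. Start at k = 2, θ = 1.78: P(X<3.06) ≈ 0.513.
Too low — raise k to concentrate. Iterating converges to k ≈ 10.5.
Then θ = 1.78/(10.5−1) ≈ 0.187.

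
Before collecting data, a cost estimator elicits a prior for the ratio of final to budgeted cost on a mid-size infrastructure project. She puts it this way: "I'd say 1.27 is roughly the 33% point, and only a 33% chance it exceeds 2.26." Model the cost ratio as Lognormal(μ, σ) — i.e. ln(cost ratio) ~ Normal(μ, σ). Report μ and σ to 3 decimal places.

If T ~ Lognormal(μ,σ) then ln T ~ Normal(μ,σ), so the p-quantile of ln T is μ + z_p·σ.
ln(1.27) = 0.239 and ln(2.26) = 0.8154; z_{0.33} = -0.4399, z_{0.67} = 0.4399.
σ = (0.8154 − 0.239)/(0.4399 − (-0.4399)) = 0.655.
μ = 0.239 − (-0.4399)·0.655 = 0.527.

μ ≈ 0.527, σ ≈ 0.655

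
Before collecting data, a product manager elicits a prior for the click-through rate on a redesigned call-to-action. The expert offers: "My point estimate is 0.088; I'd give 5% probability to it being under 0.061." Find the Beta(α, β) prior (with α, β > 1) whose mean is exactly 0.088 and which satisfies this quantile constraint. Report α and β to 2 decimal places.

With mean 0.088 fixed, write α = 0.088s, β = 0.912s where s = α+β.
Need P(θ < 0.061) = 0.05 under Beta(0.088s, 0.912s). Normal approximation: (q−m)/√(m(1−m)/s) ≈ z_{0.05} = -1.64, so s ≈ 0.088·0.912·(-1.64)²/(0.061−0.088)² = 297.9.
At s = 297.9: P(θ<0.061) ≈ 0.038. Adjusting to match 0.05 gives s ≈ 258.70.
So α = 0.088·258.70 ≈ 22.77, β = 0.912·258.70 ≈ 235.93.

α ≈ 22.77, β ≈ 235.93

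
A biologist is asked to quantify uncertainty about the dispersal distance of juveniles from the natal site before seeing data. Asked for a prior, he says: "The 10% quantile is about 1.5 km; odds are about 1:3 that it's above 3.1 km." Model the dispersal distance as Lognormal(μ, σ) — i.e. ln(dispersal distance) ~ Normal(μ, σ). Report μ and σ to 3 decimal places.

If T ~ Lognormal(μ,σ) then ln T ~ Normal(μ,σ), so the p-quantile of ln T is μ + z_p·σ.
ln(1.5) = 0.4055 and ln(3.1) = 1.131; z_{0.1} = -1.282, z_{0.75} = 0.6745.
σ = (1.131 − 0.4055)/(0.6745 − (-1.282)) = 0.371.
μ = 0.4055 − (-1.282)·0.371 = 0.881.

μ ≈ 0.881, σ ≈ 0.371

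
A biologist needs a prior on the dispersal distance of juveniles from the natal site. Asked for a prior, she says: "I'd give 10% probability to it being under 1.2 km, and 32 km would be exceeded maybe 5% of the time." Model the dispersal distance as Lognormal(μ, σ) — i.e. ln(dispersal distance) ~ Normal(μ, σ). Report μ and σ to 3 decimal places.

If T ~ Lognormal(μ,σ) then ln T ~ Normal(μ,σ), so the p-quantile of ln T is μ + z_p·σ.
ln(1.2) = 0.1823 and ln(32) = 3.466; z_{0.1} = -1.282, z_{0.95} = 1.645.
σ = (3.466 − 0.1823)/(1.645 − (-1.282)) = 1.122.
μ = 0.1823 − (-1.282)·1.122 = 1.620.

μ ≈ 1.620, σ ≈ 1.122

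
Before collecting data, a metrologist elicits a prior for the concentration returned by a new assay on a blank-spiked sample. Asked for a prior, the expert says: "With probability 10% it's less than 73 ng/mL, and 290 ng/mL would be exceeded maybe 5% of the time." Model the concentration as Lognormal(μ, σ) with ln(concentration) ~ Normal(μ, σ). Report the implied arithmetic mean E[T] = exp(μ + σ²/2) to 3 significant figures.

If T ~ Lognormal(μ,σ) then ln T ~ Normal(μ,σ), so the p-quantile of ln T is μ + z_p·σ.
ln(73) = 4.29 and ln(290) = 5.67; z_{0.1} = -1.282, z_{0.95} = 1.645.
σ = (5.67 − 4.29)/(1.645 − (-1.282)) = 0.471.
μ = 4.29 − (-1.282)·0.471 = 4.895.
E[T] = exp(μ + σ²/2) = exp(4.895 + 0.1111) = 149 ng/mL.

E[T] ≈ 149 ng/mL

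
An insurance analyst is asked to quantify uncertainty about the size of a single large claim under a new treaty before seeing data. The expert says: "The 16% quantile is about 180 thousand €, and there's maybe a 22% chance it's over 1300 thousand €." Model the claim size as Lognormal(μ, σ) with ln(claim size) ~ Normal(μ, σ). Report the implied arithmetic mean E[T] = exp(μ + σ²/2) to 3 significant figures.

If T ~ Lognormal(μ,σ) then ln T ~ Normal(μ,σ), so the p-quantile of ln T is μ + z_p·σ.
ln(180) = 5.193 and ln(1300) = 7.17; z_{0.16} = -0.9945, z_{0.78} = 0.7722.
σ = (7.17 − 5.193)/(0.7722 − (-0.9945)) = 1.119.
μ = 5.193 − (-0.9945)·1.119 = 6.306.
E[T] = exp(μ + σ²/2) = exp(6.306 + 0.6263) = 1020 thousand €.

E[T] ≈ 1020 thousand €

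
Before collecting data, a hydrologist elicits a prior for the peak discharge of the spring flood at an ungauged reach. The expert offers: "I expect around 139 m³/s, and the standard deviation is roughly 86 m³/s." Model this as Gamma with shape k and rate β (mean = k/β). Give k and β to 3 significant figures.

k ≈ 2.61, β ≈ 0.0188

For Gamma(k, rate β): mean = k/β, variance = k/β², so CV = 1/√k.
CV = SD/mean = 86/139 = 0.6187, hence k = 1/CV² = 2.61.
Then β = k/mean = 2.61/139 = 0.0188.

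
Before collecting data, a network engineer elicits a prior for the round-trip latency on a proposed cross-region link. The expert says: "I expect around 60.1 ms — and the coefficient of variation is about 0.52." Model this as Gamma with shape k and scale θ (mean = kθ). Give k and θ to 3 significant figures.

For Gamma(k, scale θ): mean = kθ, variance = kθ², so CV = 1/√k.
CV = 0.52, hence k = 1/CV² = 3.7.
Then θ = mean/k = 60.1/3.7 = 16.3.

k ≈ 3.7, θ ≈ 16.3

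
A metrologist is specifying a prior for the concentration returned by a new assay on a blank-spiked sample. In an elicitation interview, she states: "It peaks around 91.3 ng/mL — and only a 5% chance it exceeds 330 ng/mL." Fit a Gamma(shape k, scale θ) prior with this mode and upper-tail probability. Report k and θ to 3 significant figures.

Gamma(k,θ) with k>1 has mode (k−1)θ, so θ = 91.3/(k−1).
Need P(X < 330) = 0.95 with θ tied to k this way. Start at k = 2, θ = 91.3: P(X<330) ≈ 0.876.
Too low — raise k to concentrate. Iterating converges to k ≈ 2.55.
Then θ = 91.3/(2.55−1) ≈ 58.7.

k ≈ 2.55, θ ≈ 58.7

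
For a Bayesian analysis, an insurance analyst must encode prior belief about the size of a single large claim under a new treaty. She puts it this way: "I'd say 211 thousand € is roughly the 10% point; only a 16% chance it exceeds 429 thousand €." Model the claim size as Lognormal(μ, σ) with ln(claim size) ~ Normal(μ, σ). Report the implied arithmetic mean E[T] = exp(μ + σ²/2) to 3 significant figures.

E[T] ≈ 330 thousand €

If T ~ Lognormal(μ,σ) then ln T ~ Normal(μ,σ), so the p-quantile of ln T is μ + z_p·σ.
ln(211) = 5.352 and ln(429) = 6.061; z_{0.1} = -1.282, z_{0.84} = 0.9945.
σ = (6.061 − 5.352)/(0.9945 − (-1.282)) = 0.312.
μ = 5.352 − (-1.282)·0.312 = 5.751.
E[T] = exp(μ + σ²/2) = exp(5.751 + 0.0486) = 330 thousand €.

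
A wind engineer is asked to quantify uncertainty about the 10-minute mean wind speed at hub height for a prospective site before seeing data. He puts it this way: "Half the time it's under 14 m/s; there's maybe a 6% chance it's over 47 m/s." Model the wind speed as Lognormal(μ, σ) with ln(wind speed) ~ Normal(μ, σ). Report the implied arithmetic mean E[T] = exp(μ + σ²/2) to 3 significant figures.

If T ~ Lognormal(μ,σ) then ln T ~ Normal(μ,σ), so the p-quantile of ln T is μ + z_p·σ.
ln(14) = 2.639 and ln(47) = 3.85; z_{0.5} = 0, z_{0.94} = 1.555.
σ = (3.85 − 2.639)/(1.555 − (0)) = 0.779.
μ = 2.639 − (0)·0.779 = 2.639.
E[T] = exp(μ + σ²/2) = exp(2.639 + 0.3034) = 19 m/s.

E[T] ≈ 19 m/s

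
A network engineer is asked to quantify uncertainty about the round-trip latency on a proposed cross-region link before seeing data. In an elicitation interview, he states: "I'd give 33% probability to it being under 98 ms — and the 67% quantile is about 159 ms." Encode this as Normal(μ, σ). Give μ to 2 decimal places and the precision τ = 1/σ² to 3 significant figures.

The p-quantile of Normal(μ,σ) is μ + z_p·σ, with z_{0.33} = -0.4399 and z_{0.67} = 0.4399.
Eliminate σ: μ = (z₂·x₁ − z₁·x₂)/(z₂ − z₁) = (0.4399·98 − (-0.4399)·159)/0.8798 = 128.50.
Then σ = (x₂ − x₁)/(z₂ − z₁) = (159 − 98)/0.8798 = 69.33.
Precision τ = 1/σ² = 1/69.33² = 0.000208.

μ = 128.50, τ = 0.000208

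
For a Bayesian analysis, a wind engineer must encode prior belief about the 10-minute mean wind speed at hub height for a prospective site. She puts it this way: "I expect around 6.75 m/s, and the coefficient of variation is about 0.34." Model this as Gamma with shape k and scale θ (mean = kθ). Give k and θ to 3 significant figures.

For Gamma(k, scale θ): mean = kθ, variance = kθ², so CV = 1/√k.
CV = 0.34, hence k = 1/CV² = 8.65.
Then θ = mean/k = 6.75/8.65 = 0.78.

k ≈ 8.65, θ ≈ 0.78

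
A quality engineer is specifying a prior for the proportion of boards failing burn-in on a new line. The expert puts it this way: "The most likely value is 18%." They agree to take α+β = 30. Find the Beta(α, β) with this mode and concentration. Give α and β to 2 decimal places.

α = 6.04, β = 23.96

For α,β > 1 the Beta mode is (α−1)/(α+β−2). With α+β = 30, the mode is (α−1)/28.
Set (α−1)/28 = 0.18 → α = 1 + 0.18·28 = 6.04.
β = 30 − α = 23.96.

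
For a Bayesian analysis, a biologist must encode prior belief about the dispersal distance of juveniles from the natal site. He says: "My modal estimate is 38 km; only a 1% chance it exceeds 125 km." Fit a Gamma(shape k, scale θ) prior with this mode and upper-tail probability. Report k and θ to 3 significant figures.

k ≈ 4.1, θ ≈ 12.2

Gamma(k,θ) with k>1 has mode (k−1)θ, so θ = 38/(k−1).
Need P(X < 125) = 0.99 with θ tied to k this way. Start at k = 2, θ = 38: P(X<125) ≈ 0.840.
Too low — raise k to concentrate. Iterating converges to k ≈ 4.1.
Then θ = 38/(4.1−1) ≈ 12.2.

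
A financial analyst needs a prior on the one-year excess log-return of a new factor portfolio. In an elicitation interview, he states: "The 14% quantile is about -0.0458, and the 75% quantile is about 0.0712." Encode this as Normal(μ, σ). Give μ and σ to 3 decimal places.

μ = 0.026, σ = 0.067

The p-quantile of Normal(μ,σ) is μ + z_p·σ, with z_{0.14} = -1.08 and z_{0.75} = 0.6745.
Eliminate σ: μ = (z₂·x₁ − z₁·x₂)/(z₂ − z₁) = (0.6745·-0.0458 − (-1.08)·0.0712)/1.755 = 0.026.
Then σ = (x₂ − x₁)/(z₂ − z₁) = (0.0712 − -0.0458)/1.755 = 0.067.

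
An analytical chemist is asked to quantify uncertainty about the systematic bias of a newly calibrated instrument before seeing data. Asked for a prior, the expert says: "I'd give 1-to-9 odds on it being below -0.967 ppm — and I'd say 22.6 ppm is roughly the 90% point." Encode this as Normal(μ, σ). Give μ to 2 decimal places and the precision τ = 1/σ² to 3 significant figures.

μ = 10.82, τ = 0.0118

The p-quantile of Normal(μ,σ) is μ + z_p·σ, with z_{0.1} = -1.282 and z_{0.9} = 1.282.
Eliminate σ: μ = (z₂·x₁ − z₁·x₂)/(z₂ − z₁) = (1.282·-0.967 − (-1.282)·22.6)/2.563 = 10.82.
Then σ = (x₂ − x₁)/(z₂ − z₁) = (22.6 − -0.967)/2.563 = 9.19.
Precision τ = 1/σ² = 1/9.195² = 0.0118.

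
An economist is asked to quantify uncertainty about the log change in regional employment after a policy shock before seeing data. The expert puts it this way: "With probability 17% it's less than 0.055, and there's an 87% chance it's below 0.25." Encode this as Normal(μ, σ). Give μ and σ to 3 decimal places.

μ = 0.144, σ = 0.094

The p-quantile of Normal(μ,σ) is μ + z_p·σ, with z_{0.17} = -0.9542 and z_{0.87} = 1.126.
Eliminate σ: μ = (z₂·x₁ − z₁·x₂)/(z₂ − z₁) = (1.126·0.055 − (-0.9542)·0.25)/2.081 = 0.144.
Then σ = (x₂ − x₁)/(z₂ − z₁) = (0.25 − 0.055)/2.081 = 0.094.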